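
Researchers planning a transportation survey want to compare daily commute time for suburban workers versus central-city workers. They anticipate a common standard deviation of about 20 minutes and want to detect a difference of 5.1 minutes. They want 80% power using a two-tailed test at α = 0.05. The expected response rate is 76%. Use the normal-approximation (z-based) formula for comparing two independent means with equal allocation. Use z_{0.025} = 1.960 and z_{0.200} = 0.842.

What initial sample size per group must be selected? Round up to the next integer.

n = 318 per group

n = (z_{α/2} + z_β)² · (σ₁² + σ₂²) / δ²
  = (1.960 + 0.842)² · (2·20² = 800) / 5.1²
  = 7.8512 · 800 / 26.01
  = 241.48
Adjust for 76% response: 241.48 / 0.76 = 317.74.
Round up → n = 318 per group.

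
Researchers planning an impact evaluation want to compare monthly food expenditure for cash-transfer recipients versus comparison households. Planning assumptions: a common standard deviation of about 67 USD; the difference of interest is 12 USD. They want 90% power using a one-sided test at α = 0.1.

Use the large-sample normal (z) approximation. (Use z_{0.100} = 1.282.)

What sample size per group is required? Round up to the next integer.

n = (z_α + z_β)² · (σ₁² + σ₂²) / δ²
  = (1.282 + 1.282)² · (2·67² = 8978) / 12²
  = 6.5741 · 8978 / 144
  = 409.88
Round up → n = 410 per group.

n = 410 per group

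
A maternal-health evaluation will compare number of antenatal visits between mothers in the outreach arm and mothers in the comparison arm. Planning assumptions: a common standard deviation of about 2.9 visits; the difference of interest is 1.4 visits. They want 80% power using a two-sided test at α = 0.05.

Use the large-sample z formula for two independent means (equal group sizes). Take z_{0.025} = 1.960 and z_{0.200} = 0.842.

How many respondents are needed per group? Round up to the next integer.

n = 68 per group

n = (z_{α/2} + z_β)² · (σ₁² + σ₂²) / δ²
  = (1.960 + 0.842)² · (2·2.9² = 16.82) / 1.4²
  = 7.8512 · 16.82 / 1.96
  = 67.38
Round up → n = 68 per group.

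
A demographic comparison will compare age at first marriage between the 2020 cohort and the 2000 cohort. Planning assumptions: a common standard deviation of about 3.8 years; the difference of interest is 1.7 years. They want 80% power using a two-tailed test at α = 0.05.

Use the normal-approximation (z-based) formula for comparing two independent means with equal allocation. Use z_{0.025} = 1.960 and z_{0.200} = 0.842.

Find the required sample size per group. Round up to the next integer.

n = (z_{α/2} + z_β)² · (σ₁² + σ₂²) / δ²
  = (1.960 + 0.842)² · (2·3.8² = 28.88) / 1.7²
  = 7.8512 · 28.88 / 2.89
  = 78.46
Round up → n = 79 per group.

n = 79 per group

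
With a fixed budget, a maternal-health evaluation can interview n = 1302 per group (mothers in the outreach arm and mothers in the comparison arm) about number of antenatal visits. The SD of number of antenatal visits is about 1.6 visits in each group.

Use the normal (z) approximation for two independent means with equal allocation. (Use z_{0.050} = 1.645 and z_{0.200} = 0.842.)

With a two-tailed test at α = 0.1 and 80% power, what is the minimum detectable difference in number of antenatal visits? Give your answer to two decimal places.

δ = (z_{α/2} + z_β) · √((σ₁²+σ₂²)/n)
  = (1.645 + 0.842) · √(5.12/1302)
  = 2.487 · √0.00393
  = 2.487 · 0.0627
  = 0.1560

Minimum detectable difference ≈ 0.16 visits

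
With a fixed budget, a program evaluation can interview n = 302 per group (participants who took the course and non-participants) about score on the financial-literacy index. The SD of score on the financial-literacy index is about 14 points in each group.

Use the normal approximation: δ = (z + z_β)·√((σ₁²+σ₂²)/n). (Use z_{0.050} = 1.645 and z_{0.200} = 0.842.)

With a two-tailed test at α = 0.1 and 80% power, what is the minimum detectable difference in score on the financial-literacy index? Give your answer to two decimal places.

δ = (z_{α/2} + z_β) · √((σ₁²+σ₂²)/n)
  = (1.645 + 0.842) · √(392/302)
  = 2.487 · √1.298
  = 2.487 · 1.1393
  = 2.8334

Minimum detectable difference ≈ 2.83 points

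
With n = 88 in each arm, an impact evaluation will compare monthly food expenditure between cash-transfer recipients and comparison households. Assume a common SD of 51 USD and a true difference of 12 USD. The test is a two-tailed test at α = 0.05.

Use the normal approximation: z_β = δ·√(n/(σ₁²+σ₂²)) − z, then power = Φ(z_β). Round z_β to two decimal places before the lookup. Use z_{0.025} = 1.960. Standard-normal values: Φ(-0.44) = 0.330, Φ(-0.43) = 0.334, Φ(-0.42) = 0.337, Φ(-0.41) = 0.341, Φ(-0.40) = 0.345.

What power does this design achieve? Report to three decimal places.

Power ≈ 0.345

z_β = δ·√(n/(σ₁²+σ₂²)) − z_{α/2}
    = 12 · √(88/5202) − 1.960
    = 12 · 0.13006 − 1.960
    = 1.5608 − 1.960 = -0.3992 → -0.40
Power = Φ(-0.40) = 0.345.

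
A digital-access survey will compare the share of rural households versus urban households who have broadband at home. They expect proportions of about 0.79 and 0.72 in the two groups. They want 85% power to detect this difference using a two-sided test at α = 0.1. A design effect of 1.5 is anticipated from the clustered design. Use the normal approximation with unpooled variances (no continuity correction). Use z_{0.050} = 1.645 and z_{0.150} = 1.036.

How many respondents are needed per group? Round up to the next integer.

n = (z_{α/2} + z_β)² · [p₁(1−p₁) + p₂(1−p₂)] / (p₁ − p₂)²
  = (1.645 + 1.036)² · (0.79·0.21 + 0.72·0.28) / (0.07)²
  = (2.681)² · (0.1659 + 0.2016) / 0.0049
  = 7.1878 · 0.3675 / 0.0049
  = 539.08
Design effect: 1.5 × 539.08 = 808.62.
Round up → n = 809 per group.

n = 809 per group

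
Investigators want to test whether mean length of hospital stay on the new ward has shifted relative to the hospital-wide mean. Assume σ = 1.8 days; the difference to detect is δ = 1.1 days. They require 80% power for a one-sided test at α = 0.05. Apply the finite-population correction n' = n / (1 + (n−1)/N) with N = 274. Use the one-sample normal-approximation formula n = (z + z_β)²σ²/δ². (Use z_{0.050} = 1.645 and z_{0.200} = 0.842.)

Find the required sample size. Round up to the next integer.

n = 16

n = (z_α + z_β)² · σ² / δ²
  = (1.645 + 0.842)² · 1.8² / 1.1²
  = 6.1852 · 3.24 / 1.21
  = 16.56
Finite-population correction (N = 274): 16.56 / (1 + (16.56 − 1)/274) = 15.67.
Round up → n = 16.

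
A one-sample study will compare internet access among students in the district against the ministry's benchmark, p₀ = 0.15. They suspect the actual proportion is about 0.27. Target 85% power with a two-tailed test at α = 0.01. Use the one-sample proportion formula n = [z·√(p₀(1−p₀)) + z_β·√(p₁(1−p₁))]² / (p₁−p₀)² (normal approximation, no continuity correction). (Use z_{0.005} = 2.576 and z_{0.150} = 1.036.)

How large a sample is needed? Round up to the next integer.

n = [z_{α/2}·√(p₀q₀) + z_β·√(p₁q₁)]² / (p₁ − p₀)²
  = [2.576·√(0.15·0.85) + 1.036·√(0.27·0.73)]² / (0.12)²
  = [2.576·0.3571 + 1.036·0.4440]² / 0.0144
  = [1.3798]² / 0.0144
  = 132.20
Round up → n = 133.

n = 133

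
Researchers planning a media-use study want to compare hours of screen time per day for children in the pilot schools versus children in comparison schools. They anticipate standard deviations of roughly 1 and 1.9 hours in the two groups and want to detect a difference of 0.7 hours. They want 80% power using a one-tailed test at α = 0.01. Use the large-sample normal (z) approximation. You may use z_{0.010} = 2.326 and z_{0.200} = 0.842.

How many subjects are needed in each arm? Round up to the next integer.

n = 95 per group

n = (z_α + z_β)² · (σ₁² + σ₂²) / δ²
  = (2.326 + 0.842)² · (1² + 1.9² = 4.61) / 0.7²
  = 10.0362 · 4.61 / 0.49
  = 94.42
Round up → n = 95 per group.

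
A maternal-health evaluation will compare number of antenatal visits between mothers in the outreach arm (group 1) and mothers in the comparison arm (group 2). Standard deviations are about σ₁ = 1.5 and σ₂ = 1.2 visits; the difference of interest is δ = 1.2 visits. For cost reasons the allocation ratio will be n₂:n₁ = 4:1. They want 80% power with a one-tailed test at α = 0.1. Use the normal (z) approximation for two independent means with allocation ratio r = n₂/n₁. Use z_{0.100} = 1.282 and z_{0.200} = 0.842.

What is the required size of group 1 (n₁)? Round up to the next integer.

n₁ = (z_α + z_β)² · (σ₁² + σ₂²/r) / δ²
   = (1.282 + 0.842)² · (1.5² + 1.2²/4) / 1.2²
   = 4.5114 · (2.25 + 0.36) / 1.44
   = 4.5114 · 2.61 / 1.44
   = 8.18
Round up → n₁ = 9; n₂ = r·n₁ = 4 × 9 = 36.

n₁ = 9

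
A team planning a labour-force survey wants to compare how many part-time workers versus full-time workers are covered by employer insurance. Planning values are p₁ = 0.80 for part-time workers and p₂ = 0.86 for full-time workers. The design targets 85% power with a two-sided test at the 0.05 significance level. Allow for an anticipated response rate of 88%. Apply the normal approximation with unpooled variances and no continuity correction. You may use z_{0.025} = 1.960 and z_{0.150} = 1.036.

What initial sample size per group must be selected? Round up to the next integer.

n = 795 per group

n = (z_{α/2} + z_β)² · [p₁(1−p₁) + p₂(1−p₂)] / (p₁ − p₂)²
  = (1.960 + 1.036)² · (0.80·0.20 + 0.86·0.14) / (-0.06)²
  = (2.996)² · (0.1600 + 0.1204) / 0.0036
  = 8.9760 · 0.2804 / 0.0036
  = 699.13
Adjust for 88% response: 699.13 / 0.88 = 794.47.
Round up → n = 795 per group.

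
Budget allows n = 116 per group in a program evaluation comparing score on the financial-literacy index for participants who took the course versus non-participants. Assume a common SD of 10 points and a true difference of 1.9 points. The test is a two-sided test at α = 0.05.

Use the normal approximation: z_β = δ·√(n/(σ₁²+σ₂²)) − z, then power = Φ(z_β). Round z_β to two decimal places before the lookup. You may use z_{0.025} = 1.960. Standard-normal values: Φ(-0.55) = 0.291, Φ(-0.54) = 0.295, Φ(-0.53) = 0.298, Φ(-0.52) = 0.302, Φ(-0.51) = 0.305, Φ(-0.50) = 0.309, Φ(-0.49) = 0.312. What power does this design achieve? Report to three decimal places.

z_β = δ·√(n/(σ₁²+σ₂²)) − z_{α/2}
    = 1.9 · √(116/200) − 1.960
    = 1.9 · 0.76158 − 1.960
    = 1.4470 − 1.960 = -0.5130 → -0.51
Power = Φ(-0.51) = 0.305.

Power ≈ 0.305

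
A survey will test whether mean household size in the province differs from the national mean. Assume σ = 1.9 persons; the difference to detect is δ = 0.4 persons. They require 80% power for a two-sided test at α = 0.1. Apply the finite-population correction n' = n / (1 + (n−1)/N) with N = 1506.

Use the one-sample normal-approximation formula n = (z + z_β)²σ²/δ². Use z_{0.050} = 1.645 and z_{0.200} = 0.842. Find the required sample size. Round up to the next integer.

n = 128

n = (z_{α/2} + z_β)² · σ² / δ²
  = (1.645 + 0.842)² · 1.9² / 0.4²
  = 6.1852 · 3.61 / 0.16
  = 139.55
Finite-population correction (N = 1506): 139.55 / (1 + (139.55 − 1)/1506) = 127.80.
Round up → n = 128.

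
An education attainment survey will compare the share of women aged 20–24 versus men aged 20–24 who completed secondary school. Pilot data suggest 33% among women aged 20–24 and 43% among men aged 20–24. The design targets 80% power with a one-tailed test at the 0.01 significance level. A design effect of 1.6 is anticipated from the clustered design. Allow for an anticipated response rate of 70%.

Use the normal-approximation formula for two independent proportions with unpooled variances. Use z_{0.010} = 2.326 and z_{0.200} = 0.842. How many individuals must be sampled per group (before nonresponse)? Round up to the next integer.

n = 1070 per group

n = (z_α + z_β)² · [p₁(1−p₁) + p₂(1−p₂)] / (p₁ − p₂)²
  = (2.326 + 0.842)² · (0.33·0.67 + 0.43·0.57) / (-0.10)²
  = (3.168)² · (0.2211 + 0.2451) / 0.0100
  = 10.0362 · 0.4662 / 0.0100
  = 467.89
Design effect: 1.6 × 467.89 = 748.62.
Adjust for 70% response: 748.62 / 0.70 = 1069.46.
Round up → n = 1070 per group.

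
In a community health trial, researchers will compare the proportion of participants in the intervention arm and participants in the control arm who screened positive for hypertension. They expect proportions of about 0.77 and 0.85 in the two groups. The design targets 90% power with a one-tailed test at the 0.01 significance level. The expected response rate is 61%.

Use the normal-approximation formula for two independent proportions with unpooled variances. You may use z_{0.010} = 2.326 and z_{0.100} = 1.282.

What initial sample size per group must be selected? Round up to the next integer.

n = 1016 per group

n = (z_α + z_β)² · [p₁(1−p₁) + p₂(1−p₂)] / (p₁ − p₂)²
  = (2.326 + 1.282)² · (0.77·0.23 + 0.85·0.15) / (-0.08)²
  = (3.608)² · (0.1771 + 0.1275) / 0.0064
  = 13.0177 · 0.3046 / 0.0064
  = 619.56
Adjust for 61% response: 619.56 / 0.61 = 1015.67.
Round up → n = 1016 per group.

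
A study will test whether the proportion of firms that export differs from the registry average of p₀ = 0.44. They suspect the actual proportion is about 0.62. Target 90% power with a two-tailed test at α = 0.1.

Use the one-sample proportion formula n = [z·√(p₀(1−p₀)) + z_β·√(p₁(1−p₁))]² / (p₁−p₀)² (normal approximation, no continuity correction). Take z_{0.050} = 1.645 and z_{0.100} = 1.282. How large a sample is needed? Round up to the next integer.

n = 64

n = [z_{α/2}·√(p₀q₀) + z_β·√(p₁q₁)]² / (p₁ − p₀)²
  = [1.645·√(0.44·0.56) + 1.282·√(0.62·0.38)]² / (0.18)²
  = [1.645·0.4964 + 1.282·0.4854]² / 0.0324
  = [1.4388]² / 0.0324
  = 63.90
Round up → n = 64.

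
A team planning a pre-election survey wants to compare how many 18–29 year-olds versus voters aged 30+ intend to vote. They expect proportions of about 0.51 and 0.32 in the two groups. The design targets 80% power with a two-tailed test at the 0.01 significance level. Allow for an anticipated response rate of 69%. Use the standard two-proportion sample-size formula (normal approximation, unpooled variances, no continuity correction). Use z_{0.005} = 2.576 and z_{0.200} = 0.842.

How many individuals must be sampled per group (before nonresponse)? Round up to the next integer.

n = 220 per group

n = (z_{α/2} + z_β)² · [p₁(1−p₁) + p₂(1−p₂)] / (p₁ − p₂)²
  = (2.576 + 0.842)² · (0.51·0.49 + 0.32·0.68) / (0.19)²
  = (3.418)² · (0.2499 + 0.2176) / 0.0361
  = 11.6827 · 0.4675 / 0.0361
  = 151.29
Adjust for 69% response: 151.29 / 0.69 = 219.27.
Round up → n = 220 per group.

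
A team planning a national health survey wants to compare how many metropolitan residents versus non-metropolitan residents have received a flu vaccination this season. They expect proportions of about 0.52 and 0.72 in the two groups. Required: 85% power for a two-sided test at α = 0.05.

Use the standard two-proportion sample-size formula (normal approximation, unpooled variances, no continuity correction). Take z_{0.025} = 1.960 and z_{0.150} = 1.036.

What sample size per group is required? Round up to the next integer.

n = 102 per group

n = (z_{α/2} + z_β)² · [p₁(1−p₁) + p₂(1−p₂)] / (p₁ − p₂)²
  = (1.960 + 1.036)² · (0.52·0.48 + 0.72·0.28) / (-0.20)²
  = (2.996)² · (0.2496 + 0.2016) / 0.0400
  = 8.9760 · 0.4512 / 0.0400
  = 101.25
Round up → n = 102 per group.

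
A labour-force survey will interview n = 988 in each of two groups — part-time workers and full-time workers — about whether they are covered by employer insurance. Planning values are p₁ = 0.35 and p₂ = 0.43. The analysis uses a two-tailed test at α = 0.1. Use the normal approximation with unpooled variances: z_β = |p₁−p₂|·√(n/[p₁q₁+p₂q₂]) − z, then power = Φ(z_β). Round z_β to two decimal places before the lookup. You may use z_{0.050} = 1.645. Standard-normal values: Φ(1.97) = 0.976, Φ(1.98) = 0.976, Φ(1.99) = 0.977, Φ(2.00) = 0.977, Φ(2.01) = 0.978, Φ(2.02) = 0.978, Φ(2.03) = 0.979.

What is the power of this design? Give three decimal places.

z_β = |p₁−p₂|·√(n/[p₁q₁+p₂q₂]) − z_{α/2}
    = 0.08 · √(988/0.4726) − 1.645
    = 0.08 · 45.7227 − 1.645
    = 3.6578 − 1.645 = 2.0128 → 2.01
Power = Φ(2.01) = 0.978.

Power ≈ 0.978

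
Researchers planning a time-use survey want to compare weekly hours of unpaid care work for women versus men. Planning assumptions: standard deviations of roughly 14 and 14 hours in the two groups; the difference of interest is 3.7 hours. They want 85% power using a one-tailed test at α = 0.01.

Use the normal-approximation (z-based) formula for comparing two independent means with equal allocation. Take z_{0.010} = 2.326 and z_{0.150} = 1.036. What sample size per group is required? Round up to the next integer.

n = 324 per group

n = (z_α + z_β)² · (σ₁² + σ₂²) / δ²
  = (2.326 + 1.036)² · (14² + 14² = 392) / 3.7²
  = 11.3030 · 392 / 13.69
  = 323.65
Round up → n = 324 per group.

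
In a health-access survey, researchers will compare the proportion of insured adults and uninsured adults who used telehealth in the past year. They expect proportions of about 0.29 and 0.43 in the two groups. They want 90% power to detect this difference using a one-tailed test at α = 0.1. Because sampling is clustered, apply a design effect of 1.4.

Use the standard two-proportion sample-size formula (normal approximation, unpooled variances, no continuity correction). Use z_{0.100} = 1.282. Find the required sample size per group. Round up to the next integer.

n = 212 per group

n = (z_α + z_β)² · [p₁(1−p₁) + p₂(1−p₂)] / (p₁ − p₂)²
  = (1.282 + 1.282)² · (0.29·0.71 + 0.43·0.57) / (-0.14)²
  = (2.564)² · (0.2059 + 0.2451) / 0.0196
  = 6.5741 · 0.4510 / 0.0196
  = 151.27
Design effect: 1.4 × 151.27 = 211.78.
Round up → n = 212 per group.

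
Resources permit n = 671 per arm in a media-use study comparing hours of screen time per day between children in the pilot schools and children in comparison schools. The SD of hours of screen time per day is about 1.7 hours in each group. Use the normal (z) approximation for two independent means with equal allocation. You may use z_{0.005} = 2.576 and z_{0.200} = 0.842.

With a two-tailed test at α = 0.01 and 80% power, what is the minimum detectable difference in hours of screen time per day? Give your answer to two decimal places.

Minimum detectable difference ≈ 0.32 hours

δ = (z_{α/2} + z_β) · √((σ₁²+σ₂²)/n)
  = (2.576 + 0.842) · √(5.78/671)
  = 3.418 · √0.00861
  = 3.418 · 0.0928
  = 0.3172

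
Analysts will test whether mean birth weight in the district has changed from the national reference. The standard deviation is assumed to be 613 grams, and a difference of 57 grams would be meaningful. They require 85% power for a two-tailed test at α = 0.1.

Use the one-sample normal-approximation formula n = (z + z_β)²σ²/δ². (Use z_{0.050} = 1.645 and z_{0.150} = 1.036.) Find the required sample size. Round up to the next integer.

n = (z_{α/2} + z_β)² · σ² / δ²
  = (1.645 + 1.036)² · 613² / 57²
  = 7.1878 · 375769 / 3249
  = 831.31
Round up → n = 832.

n = 832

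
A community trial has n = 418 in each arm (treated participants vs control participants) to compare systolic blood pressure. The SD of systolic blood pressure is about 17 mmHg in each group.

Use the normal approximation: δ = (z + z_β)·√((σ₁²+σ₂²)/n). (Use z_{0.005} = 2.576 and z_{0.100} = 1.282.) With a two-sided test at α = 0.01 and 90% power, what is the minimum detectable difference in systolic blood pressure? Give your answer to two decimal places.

Minimum detectable difference ≈ 4.54 mmHg

δ = (z_{α/2} + z_β) · √((σ₁²+σ₂²)/n)
  = (2.576 + 1.282) · √(578/418)
  = 3.858 · √1.3828
  = 3.858 · 1.1759
  = 4.5367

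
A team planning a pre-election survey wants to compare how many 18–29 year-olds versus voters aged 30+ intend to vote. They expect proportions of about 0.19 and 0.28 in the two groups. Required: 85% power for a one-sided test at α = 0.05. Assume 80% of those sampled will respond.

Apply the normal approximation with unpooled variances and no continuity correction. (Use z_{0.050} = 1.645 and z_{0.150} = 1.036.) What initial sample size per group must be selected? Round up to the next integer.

n = (z_α + z_β)² · [p₁(1−p₁) + p₂(1−p₂)] / (p₁ − p₂)²
  = (1.645 + 1.036)² · (0.19·0.81 + 0.28·0.72) / (-0.09)²
  = (2.681)² · (0.1539 + 0.2016) / 0.0081
  = 7.1878 · 0.3555 / 0.0081
  = 315.46
Adjust for 80% response: 315.46 / 0.80 = 394.33.
Round up → n = 395 per group.

n = 395 per group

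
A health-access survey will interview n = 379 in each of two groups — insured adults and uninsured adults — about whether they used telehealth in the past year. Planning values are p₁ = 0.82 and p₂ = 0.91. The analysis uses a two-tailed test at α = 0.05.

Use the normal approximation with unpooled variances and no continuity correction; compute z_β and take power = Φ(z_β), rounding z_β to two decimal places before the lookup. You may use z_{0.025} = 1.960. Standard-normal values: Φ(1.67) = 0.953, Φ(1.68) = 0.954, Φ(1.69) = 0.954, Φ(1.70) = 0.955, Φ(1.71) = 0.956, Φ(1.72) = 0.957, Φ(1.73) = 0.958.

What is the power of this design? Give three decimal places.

Power ≈ 0.955

z_β = |p₁−p₂|·√(n/[p₁q₁+p₂q₂]) − z_{α/2}
    = 0.09 · √(379/0.2295) − 1.960
    = 0.09 · 40.6376 − 1.960
    = 3.6574 − 1.960 = 1.6974 → 1.70
Power = Φ(1.70) = 0.955.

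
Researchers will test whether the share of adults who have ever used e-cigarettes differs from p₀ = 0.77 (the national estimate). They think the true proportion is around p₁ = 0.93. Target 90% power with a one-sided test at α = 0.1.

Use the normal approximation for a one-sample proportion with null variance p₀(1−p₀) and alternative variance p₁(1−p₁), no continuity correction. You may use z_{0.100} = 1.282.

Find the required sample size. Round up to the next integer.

n = [z_α·√(p₀q₀) + z_β·√(p₁q₁)]² / (p₁ − p₀)²
  = [1.282·√(0.77·0.23) + 1.282·√(0.93·0.07)]² / (0.16)²
  = [1.282·0.4208 + 1.282·0.2551]² / 0.0256
  = [0.8666]² / 0.0256
  = 29.34
Round up → n = 30.

n = 30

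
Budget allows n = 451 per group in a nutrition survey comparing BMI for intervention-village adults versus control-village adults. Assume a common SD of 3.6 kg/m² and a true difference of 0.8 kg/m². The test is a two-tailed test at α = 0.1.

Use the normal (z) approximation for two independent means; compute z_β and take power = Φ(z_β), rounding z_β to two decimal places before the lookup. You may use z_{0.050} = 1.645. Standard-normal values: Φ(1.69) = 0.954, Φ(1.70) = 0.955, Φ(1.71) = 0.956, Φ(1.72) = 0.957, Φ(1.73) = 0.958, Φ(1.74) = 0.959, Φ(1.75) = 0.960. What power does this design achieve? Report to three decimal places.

z_β = δ·√(n/(σ₁²+σ₂²)) − z_{α/2}
    = 0.8 · √(451/25.92) − 1.645
    = 0.8 · 4.17129 − 1.645
    = 3.3370 − 1.645 = 1.6920 → 1.69
Power = Φ(1.69) = 0.954.

Power ≈ 0.954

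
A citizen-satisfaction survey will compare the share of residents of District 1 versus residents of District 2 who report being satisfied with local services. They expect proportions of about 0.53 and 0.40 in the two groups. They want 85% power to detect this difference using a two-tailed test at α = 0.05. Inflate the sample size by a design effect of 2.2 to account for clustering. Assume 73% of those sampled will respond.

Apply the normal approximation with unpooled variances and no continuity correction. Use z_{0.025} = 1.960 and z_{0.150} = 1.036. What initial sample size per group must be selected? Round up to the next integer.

n = (z_{α/2} + z_β)² · [p₁(1−p₁) + p₂(1−p₂)] / (p₁ − p₂)²
  = (1.960 + 1.036)² · (0.53·0.47 + 0.40·0.60) / (0.13)²
  = (2.996)² · (0.2491 + 0.2400) / 0.0169
  = 8.9760 · 0.4891 / 0.0169
  = 259.77
Design effect: 2.2 × 259.77 = 571.50.
Adjust for 73% response: 571.50 / 0.73 = 782.88.
Round up → n = 783 per group.

n = 783 per group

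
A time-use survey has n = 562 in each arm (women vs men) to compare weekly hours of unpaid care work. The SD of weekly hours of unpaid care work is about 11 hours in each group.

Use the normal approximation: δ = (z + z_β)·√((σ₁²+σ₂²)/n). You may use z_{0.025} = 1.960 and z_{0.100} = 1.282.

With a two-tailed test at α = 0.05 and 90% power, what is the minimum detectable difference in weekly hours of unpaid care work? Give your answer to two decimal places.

δ = (z_{α/2} + z_β) · √((σ₁²+σ₂²)/n)
  = (1.960 + 1.282) · √(242/562)
  = 3.242 · √0.4306
  = 3.242 · 0.6562
  = 2.1274

Minimum detectable difference ≈ 2.13 hours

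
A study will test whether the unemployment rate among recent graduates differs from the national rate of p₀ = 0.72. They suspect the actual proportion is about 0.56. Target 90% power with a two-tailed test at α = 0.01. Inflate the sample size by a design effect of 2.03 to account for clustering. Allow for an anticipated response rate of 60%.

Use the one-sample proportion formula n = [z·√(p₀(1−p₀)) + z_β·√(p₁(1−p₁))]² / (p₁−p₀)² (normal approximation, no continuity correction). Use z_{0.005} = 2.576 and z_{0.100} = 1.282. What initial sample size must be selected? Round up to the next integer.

n = [z_{α/2}·√(p₀q₀) + z_β·√(p₁q₁)]² / (p₁ − p₀)²
  = [2.576·√(0.72·0.28) + 1.282·√(0.56·0.44)]² / (-0.16)²
  = [2.576·0.4490 + 1.282·0.4964]² / 0.0256
  = [1.7930]² / 0.0256
  = 125.58
Design effect: 2.03 × 125.58 = 254.92.
Adjust for 60% response: 254.92 / 0.60 = 424.87.
Round up → n = 425.

n = 425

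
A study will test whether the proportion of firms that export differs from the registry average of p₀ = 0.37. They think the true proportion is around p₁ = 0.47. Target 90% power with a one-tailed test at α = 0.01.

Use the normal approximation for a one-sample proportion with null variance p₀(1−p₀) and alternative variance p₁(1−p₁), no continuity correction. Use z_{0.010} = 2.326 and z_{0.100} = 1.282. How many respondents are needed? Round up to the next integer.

n = [z_α·√(p₀q₀) + z_β·√(p₁q₁)]² / (p₁ − p₀)²
  = [2.326·√(0.37·0.63) + 1.282·√(0.47·0.53)]² / (0.10)²
  = [2.326·0.4828 + 1.282·0.4991]² / 0.0100
  = [1.7628]² / 0.0100
  = 310.76
Round up → n = 311.

n = 311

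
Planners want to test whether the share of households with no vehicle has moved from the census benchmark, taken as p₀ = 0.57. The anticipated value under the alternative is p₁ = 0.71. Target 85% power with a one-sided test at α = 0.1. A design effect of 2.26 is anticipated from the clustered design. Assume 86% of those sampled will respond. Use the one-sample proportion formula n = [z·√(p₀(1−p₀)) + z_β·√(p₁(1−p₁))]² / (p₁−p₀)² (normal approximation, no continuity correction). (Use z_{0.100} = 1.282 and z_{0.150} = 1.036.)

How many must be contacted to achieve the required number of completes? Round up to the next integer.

n = 164

n = [z_α·√(p₀q₀) + z_β·√(p₁q₁)]² / (p₁ − p₀)²
  = [1.282·√(0.57·0.43) + 1.036·√(0.71·0.29)]² / (0.14)²
  = [1.282·0.4951 + 1.036·0.4538]² / 0.0196
  = [1.1048]² / 0.0196
  = 62.27
Design effect: 2.26 × 62.27 = 140.74.
Adjust for 86% response: 140.74 / 0.86 = 163.65.
Round up → n = 164.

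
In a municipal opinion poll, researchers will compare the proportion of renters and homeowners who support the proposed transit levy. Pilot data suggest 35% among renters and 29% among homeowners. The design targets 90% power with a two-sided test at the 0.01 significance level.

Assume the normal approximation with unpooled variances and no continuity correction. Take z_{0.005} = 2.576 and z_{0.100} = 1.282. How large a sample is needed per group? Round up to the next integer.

n = 1792 per group

n = (z_{α/2} + z_β)² · [p₁(1−p₁) + p₂(1−p₂)] / (p₁ − p₂)²
  = (2.576 + 1.282)² · (0.35·0.65 + 0.29·0.71) / (0.06)²
  = (3.858)² · (0.2275 + 0.2059) / 0.0036
  = 14.8842 · 0.4334 / 0.0036
  = 1791.89
Round up → n = 1792 per group.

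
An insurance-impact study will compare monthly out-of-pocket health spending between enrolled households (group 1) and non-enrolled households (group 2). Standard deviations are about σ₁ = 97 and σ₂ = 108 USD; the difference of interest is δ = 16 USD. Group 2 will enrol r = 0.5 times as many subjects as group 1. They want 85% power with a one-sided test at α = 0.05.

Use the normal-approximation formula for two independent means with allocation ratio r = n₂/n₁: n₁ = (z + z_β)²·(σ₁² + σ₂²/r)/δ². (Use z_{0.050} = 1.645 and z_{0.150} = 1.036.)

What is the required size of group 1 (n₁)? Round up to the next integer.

n₁ = 920

n₁ = (z_α + z_β)² · (σ₁² + σ₂²/r) / δ²
   = (1.645 + 1.036)² · (97² + 108²/0.5) / 16²
   = 7.1878 · (9409 + 23328) / 256
   = 7.1878 · 32737 / 256
   = 919.16
Round up → n₁ = 920; n₂ = r·n₁ = 0.5 × 920 = 460.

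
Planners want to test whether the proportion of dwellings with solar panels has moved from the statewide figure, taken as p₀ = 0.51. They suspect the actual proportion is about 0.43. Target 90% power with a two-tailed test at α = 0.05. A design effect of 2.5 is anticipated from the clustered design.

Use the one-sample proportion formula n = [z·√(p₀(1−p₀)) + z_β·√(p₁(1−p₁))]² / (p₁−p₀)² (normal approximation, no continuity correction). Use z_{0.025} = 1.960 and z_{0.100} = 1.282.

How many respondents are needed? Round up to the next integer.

n = [z_{α/2}·√(p₀q₀) + z_β·√(p₁q₁)]² / (p₁ − p₀)²
  = [1.960·√(0.51·0.49) + 1.282·√(0.43·0.57)]² / (-0.08)²
  = [1.960·0.4999 + 1.282·0.4951]² / 0.0064
  = [1.6145]² / 0.0064
  = 407.28
Design effect: 2.5 × 407.28 = 1018.20.
Round up → n = 1019.

n = 1019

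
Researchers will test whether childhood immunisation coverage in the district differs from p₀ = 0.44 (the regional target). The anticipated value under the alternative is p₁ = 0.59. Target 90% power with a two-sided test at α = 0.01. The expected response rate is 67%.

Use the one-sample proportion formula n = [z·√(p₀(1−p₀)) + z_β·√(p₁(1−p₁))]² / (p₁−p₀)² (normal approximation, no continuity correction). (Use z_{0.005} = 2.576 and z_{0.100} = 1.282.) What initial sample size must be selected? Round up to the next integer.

n = [z_{α/2}·√(p₀q₀) + z_β·√(p₁q₁)]² / (p₁ − p₀)²
  = [2.576·√(0.44·0.56) + 1.282·√(0.59·0.41)]² / (0.15)²
  = [2.576·0.4964 + 1.282·0.4918]² / 0.0225
  = [1.9092]² / 0.0225
  = 162.01
Adjust for 67% response: 162.01 / 0.67 = 241.80.
Round up → n = 242.

n = 242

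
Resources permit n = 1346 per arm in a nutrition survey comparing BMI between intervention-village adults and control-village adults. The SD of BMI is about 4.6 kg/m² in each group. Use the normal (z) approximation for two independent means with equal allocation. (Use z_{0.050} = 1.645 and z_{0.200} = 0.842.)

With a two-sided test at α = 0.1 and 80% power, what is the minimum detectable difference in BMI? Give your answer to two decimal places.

δ = (z_{α/2} + z_β) · √((σ₁²+σ₂²)/n)
  = (1.645 + 0.842) · √(42.32/1346)
  = 2.487 · √0.03144
  = 2.487 · 0.1773
  = 0.4410

Minimum detectable difference ≈ 0.44 kg/m²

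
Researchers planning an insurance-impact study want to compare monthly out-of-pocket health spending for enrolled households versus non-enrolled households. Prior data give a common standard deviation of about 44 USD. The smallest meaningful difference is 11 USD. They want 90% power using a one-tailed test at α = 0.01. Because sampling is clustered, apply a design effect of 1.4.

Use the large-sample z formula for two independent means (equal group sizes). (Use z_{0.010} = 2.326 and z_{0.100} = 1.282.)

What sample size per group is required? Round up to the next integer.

n = 584 per group

n = (z_α + z_β)² · (σ₁² + σ₂²) / δ²
  = (2.326 + 1.282)² · (2·44² = 3872) / 11²
  = 13.0177 · 3872 / 121
  = 416.57
Design effect: 1.4 × 416.57 = 583.19.
Round up → n = 584 per group.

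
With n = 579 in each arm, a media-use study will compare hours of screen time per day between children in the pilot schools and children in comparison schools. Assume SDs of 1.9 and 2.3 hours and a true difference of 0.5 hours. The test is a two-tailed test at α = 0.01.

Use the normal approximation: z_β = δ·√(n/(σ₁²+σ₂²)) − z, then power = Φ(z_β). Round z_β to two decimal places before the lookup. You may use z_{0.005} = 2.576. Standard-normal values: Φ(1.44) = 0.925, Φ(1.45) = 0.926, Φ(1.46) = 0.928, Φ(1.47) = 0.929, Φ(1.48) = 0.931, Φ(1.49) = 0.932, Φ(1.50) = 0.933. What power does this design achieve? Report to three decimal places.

Power ≈ 0.928

z_β = δ·√(n/(σ₁²+σ₂²)) − z_{α/2}
    = 0.5 · √(579/8.9) − 2.576
    = 0.5 · 8.06574 − 2.576
    = 4.0329 − 2.576 = 1.4569 → 1.46
Power = Φ(1.46) = 0.928.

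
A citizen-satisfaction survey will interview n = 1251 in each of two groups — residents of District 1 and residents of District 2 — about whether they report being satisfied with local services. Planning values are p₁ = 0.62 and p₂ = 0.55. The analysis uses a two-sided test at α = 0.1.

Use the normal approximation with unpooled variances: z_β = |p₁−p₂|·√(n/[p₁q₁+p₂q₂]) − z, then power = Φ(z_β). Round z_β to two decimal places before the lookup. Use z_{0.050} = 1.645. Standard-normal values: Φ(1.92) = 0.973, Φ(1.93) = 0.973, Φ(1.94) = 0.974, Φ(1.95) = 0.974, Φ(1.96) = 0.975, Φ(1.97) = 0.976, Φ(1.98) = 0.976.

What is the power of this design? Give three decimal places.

z_β = |p₁−p₂|·√(n/[p₁q₁+p₂q₂]) − z_{α/2}
    = 0.07 · √(1251/0.4831) − 1.645
    = 0.07 · 50.8874 − 1.645
    = 3.5621 − 1.645 = 1.9171 → 1.92
Power = Φ(1.92) = 0.973.

Power ≈ 0.973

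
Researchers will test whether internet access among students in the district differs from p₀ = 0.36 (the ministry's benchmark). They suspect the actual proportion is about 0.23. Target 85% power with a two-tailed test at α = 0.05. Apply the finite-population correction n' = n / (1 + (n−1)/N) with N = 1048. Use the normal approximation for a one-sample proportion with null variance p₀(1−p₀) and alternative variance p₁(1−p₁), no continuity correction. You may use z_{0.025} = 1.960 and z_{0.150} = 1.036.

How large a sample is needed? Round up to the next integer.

n = [z_{α/2}·√(p₀q₀) + z_β·√(p₁q₁)]² / (p₁ − p₀)²
  = [1.960·√(0.36·0.64) + 1.036·√(0.23·0.77)]² / (-0.13)²
  = [1.960·0.4800 + 1.036·0.4208]² / 0.0169
  = [1.3768]² / 0.0169
  = 112.16
Finite-population correction (N = 1048): 112.16 / (1 + (112.16 − 1)/1048) = 101.41.
Round up → n = 102.

n = 102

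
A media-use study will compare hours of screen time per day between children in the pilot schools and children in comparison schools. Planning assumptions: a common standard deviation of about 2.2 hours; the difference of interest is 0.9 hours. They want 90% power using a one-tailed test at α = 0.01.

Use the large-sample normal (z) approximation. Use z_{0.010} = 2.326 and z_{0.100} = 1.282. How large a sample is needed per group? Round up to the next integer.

n = 156 per group

n = (z_α + z_β)² · (σ₁² + σ₂²) / δ²
  = (2.326 + 1.282)² · (2·2.2² = 9.68) / 0.9²
  = 13.0177 · 9.68 / 0.81
  = 155.57
Round up → n = 156 per group.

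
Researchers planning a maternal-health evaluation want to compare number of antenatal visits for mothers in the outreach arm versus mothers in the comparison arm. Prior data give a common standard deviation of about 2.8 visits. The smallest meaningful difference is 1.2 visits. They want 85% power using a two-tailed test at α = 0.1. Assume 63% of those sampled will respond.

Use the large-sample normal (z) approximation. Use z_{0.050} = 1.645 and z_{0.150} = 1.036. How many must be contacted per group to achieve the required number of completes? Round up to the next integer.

n = (z_{α/2} + z_β)² · (σ₁² + σ₂²) / δ²
  = (1.645 + 1.036)² · (2·2.8² = 15.68) / 1.2²
  = 7.1878 · 15.68 / 1.44
  = 78.27
Adjust for 63% response: 78.27 / 0.63 = 124.23.
Round up → n = 125 per group.

n = 125 per group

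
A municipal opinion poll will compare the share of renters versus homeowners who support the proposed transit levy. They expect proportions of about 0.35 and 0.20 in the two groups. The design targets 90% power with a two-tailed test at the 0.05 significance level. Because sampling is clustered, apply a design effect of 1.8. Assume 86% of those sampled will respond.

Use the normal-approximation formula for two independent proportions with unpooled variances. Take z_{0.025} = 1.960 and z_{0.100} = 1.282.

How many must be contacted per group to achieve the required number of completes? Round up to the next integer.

n = 379 per group

n = (z_{α/2} + z_β)² · [p₁(1−p₁) + p₂(1−p₂)] / (p₁ − p₂)²
  = (1.960 + 1.282)² · (0.35·0.65 + 0.20·0.80) / (0.15)²
  = (3.242)² · (0.2275 + 0.1600) / 0.0225
  = 10.5106 · 0.3875 / 0.0225
  = 181.02
Design effect: 1.8 × 181.02 = 325.83.
Adjust for 86% response: 325.83 / 0.86 = 378.87.
Round up → n = 379 per group.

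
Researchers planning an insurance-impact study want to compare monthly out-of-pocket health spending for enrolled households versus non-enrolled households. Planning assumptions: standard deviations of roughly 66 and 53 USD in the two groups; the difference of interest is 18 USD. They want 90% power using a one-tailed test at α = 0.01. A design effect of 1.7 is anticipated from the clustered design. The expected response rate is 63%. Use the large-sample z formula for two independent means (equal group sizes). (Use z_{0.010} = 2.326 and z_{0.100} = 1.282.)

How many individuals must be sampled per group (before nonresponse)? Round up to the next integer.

n = 777 per group

n = (z_α + z_β)² · (σ₁² + σ₂²) / δ²
  = (2.326 + 1.282)² · (66² + 53² = 7165) / 18²
  = 13.0177 · 7165 / 324
  = 287.88
Design effect: 1.7 × 287.88 = 489.39.
Adjust for 63% response: 489.39 / 0.63 = 776.81.
Round up → n = 777 per group.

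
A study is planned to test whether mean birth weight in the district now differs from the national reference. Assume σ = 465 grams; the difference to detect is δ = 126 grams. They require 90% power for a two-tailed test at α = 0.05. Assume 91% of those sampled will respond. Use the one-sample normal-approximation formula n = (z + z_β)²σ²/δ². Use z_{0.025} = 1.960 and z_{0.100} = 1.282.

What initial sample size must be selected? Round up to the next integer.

n = 158

n = (z_{α/2} + z_β)² · σ² / δ²
  = (1.960 + 1.282)² · 465² / 126²
  = 10.5106 · 216225 / 15876
  = 143.15
Adjust for 91% response: 143.15 / 0.91 = 157.31.
Round up → n = 158.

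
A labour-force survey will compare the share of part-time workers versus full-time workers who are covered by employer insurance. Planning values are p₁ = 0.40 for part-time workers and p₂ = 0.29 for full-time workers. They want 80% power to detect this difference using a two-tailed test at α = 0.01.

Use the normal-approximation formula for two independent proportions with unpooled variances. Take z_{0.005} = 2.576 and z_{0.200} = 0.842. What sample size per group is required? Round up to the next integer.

n = 431 per group

n = (z_{α/2} + z_β)² · [p₁(1−p₁) + p₂(1−p₂)] / (p₁ − p₂)²
  = (2.576 + 0.842)² · (0.40·0.60 + 0.29·0.71) / (0.11)²
  = (3.418)² · (0.2400 + 0.2059) / 0.0121
  = 11.6827 · 0.4459 / 0.0121
  = 430.52
Round up → n = 431 per group.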